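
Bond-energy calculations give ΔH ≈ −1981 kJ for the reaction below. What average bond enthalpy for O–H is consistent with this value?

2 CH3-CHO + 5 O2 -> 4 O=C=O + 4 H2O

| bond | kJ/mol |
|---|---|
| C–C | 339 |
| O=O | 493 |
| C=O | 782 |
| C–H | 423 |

Let D be the O–H bond energy.
Σ(broken) = 2×339 + 8×423 + 2×782 + 5×493 = 8091
Σ(formed) = 8×782 + 8×D = 6256 + 8D
ΔH = Σ(broken) − Σ(formed) = (8091) − (6256 + 8D) = +1835 − 8D
Setting this equal to −1981 kJ gives 8D = 3816, so D = 477 kJ/mol.

D(O–H) ≈ 477 kJ/mol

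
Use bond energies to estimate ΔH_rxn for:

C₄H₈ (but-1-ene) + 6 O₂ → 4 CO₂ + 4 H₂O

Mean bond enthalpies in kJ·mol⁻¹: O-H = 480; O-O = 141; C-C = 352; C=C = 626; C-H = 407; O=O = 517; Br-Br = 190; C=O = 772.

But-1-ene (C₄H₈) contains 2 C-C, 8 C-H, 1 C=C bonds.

ΔH ≈ −2328 kJ

Bonds broken (reactants):
  C-C: 2 × 352 = 704
  C-H: 8 × 407 = 3256
  C=C: 1 × 626 = 626
  O=O: 6 × 517 = 3102
  Σ(broken) = 7688 kJ
Bonds formed (products):
  C=O: 8 × 772 = 6176
  O-H: 8 × 480 = 3840
  Σ(formed) = 10016 kJ
ΔH = Σ(broken) − Σ(formed) = 7688 − 10016 = −2328 kJ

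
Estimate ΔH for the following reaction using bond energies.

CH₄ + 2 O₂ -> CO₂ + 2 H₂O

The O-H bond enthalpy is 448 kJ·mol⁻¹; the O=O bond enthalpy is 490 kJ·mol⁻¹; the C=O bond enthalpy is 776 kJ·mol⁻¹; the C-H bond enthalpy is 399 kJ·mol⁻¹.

ΔH ≈ −768 kJ

Bonds broken (reactants):
  C-H: 4 × 399 = 1596
  O=O: 2 × 490 = 980
  Σ(broken) = 2576 kJ
Bonds formed (products):
  C=O: 2 × 776 = 1552
  O-H: 4 × 448 = 1792
  Σ(formed) = 3344 kJ
ΔH = Σ(broken) − Σ(formed) = 2576 − 3344 = −768 kJ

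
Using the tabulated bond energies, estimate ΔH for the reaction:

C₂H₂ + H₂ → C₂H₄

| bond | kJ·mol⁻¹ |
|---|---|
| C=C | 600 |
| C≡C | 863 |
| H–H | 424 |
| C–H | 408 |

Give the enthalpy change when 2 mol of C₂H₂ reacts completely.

ΔH = −258 kJ

Bonds broken (reactants):
  C≡C: 1 × 863 = 863
  C–H: 2 × 408 = 816
  H–H: 1 × 424 = 424
  Σ(broken) = 2103 kJ
Bonds formed (products):
  C–H: 4 × 408 = 1632
  C=C: 1 × 600 = 600
  Σ(formed) = 2232 kJ
ΔH = Σ(broken) − Σ(formed) = 2103 − 2232 = −129 kJ
For 2× the reaction as written: 2 × (−129) = −258 kJ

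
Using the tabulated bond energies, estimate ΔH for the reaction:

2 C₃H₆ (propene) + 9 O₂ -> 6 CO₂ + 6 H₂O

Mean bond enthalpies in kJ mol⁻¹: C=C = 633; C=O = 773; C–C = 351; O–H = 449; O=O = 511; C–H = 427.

Bonds broken (reactants):
  C–C: 2 × 351 = 702
  C–H: 12 × 427 = 5124
  C=C: 2 × 633 = 1266
  O=O: 9 × 511 = 4599
  Σ(broken) = 11691 kJ
Bonds formed (products):
  C=O: 12 × 773 = 9276
  O–H: 12 × 449 = 5388
  Σ(formed) = 14664 kJ
ΔH = Σ(broken) − Σ(formed) = 11691 − 14664 = −2973 kJ

ΔH ≈ −2973 kJ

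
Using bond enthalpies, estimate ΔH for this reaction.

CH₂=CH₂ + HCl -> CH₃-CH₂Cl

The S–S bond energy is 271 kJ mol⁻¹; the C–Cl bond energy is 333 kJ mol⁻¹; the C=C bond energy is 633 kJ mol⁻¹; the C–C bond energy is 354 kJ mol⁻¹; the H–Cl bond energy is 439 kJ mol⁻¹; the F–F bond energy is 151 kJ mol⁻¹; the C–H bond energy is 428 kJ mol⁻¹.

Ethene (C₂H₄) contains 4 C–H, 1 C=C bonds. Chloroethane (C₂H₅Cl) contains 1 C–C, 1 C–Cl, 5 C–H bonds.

ΔH ≈ −43 kJ

Bonds broken (reactants):
  C–H: 4 × 428 = 1712
  C=C: 1 × 633 = 633
  H–Cl: 1 × 439 = 439
  Σ(broken) = 2784 kJ
Bonds formed (products):
  C–C: 1 × 354 = 354
  C–Cl: 1 × 333 = 333
  C–H: 5 × 428 = 2140
  Σ(formed) = 2827 kJ
ΔH = Σ(broken) − Σ(formed) = 2784 − 2827 = −43 kJ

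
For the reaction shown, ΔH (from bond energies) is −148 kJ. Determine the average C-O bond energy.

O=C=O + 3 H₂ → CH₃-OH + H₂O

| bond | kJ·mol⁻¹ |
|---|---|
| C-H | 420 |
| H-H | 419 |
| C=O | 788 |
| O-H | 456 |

Let D be the C-O bond energy.
Σ(broken) = 2×788 + 3×419 = 2833
Σ(formed) = 3×420 + 1×D + 3×456 = 2628 + D
ΔH = Σ(broken) − Σ(formed) = (2833) − (2628 + D) = +205 − D
Setting this equal to −148 kJ gives D = 353 kJ/mol.

D(C-O) ≈ 353 kJ/mol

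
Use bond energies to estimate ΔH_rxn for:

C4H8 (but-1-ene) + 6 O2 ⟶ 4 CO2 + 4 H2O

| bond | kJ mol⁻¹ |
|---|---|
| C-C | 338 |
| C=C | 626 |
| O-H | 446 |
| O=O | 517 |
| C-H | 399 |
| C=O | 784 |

ΔH ≈ −2244 kJ

Bonds broken (reactants):
  C-C: 2 × 338 = 676
  C-H: 8 × 399 = 3192
  C=C: 1 × 626 = 626
  O=O: 6 × 517 = 3102
  Σ(broken) = 7596 kJ
Bonds formed (products):
  C=O: 8 × 784 = 6272
  O-H: 8 × 446 = 3568
  Σ(formed) = 9840 kJ
ΔH = Σ(broken) − Σ(formed) = 7596 − 9840 = −2244 kJ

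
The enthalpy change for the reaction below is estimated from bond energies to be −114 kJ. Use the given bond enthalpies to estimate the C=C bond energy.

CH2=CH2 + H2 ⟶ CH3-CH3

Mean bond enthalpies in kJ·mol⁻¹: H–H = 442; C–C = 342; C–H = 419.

D(C=C) ≈ 624 kJ/mol

Let D be the C=C bond energy.
Σ(broken) = 4×419 + 1×D + 1×442 = 2118 + D
Σ(formed) = 1×342 + 6×419 = 2856
ΔH = Σ(broken) − Σ(formed) = (2118 + D) − (2856) = −738 + D
Setting this equal to −114 kJ gives D = 624 kJ/mol.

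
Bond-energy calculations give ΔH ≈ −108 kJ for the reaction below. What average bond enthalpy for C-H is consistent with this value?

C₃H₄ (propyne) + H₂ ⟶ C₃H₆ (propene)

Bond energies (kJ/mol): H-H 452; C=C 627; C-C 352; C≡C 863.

Let D be the C-H bond energy.
Σ(broken) = 1×863 + 1×352 + 4×D + 1×452 = 1667 + 4D
Σ(formed) = 1×352 + 6×D + 1×627 = 979 + 6D
ΔH = Σ(broken) − Σ(formed) = (1667 + 4D) − (979 + 6D) = +688 − 2D
Setting this equal to −108 kJ gives 2D = 796, so D = 398 kJ/mol.

D(C-H) ≈ 398 kJ/mol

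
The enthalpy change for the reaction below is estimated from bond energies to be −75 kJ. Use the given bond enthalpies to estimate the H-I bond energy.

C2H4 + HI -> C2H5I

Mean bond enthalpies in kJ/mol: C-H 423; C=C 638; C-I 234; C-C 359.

D(H-I) ≈ 303 kJ/mol

Let D be the H-I bond energy.
Σ(broken) = 4×423 + 1×638 + 1×D = 2330 + D
Σ(formed) = 1×359 + 5×423 + 1×234 = 2708
ΔH = Σ(broken) − Σ(formed) = (2330 + D) − (2708) = −378 + D
Setting this equal to −75 kJ gives D = 303 kJ/mol.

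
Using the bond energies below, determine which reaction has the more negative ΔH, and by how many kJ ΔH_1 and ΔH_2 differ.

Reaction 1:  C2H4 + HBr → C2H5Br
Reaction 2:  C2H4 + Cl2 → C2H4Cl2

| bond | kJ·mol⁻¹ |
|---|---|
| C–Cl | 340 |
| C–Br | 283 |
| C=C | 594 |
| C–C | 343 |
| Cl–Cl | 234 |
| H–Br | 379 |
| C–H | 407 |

Reaction 1:
  Bonds broken (reactants):
    C–H: 4 × 407 = 1628
    C=C: 1 × 594 = 594
    H–Br: 1 × 379 = 379
    Σ(broken) = 2601 kJ
  Bonds formed (products):
    C–Br: 1 × 283 = 283
    C–C: 1 × 343 = 343
    C–H: 5 × 407 = 2035
    Σ(formed) = 2661 kJ
  ΔH_1 = 2601 − 2661 = −60 kJ
Reaction 2:
  Bonds broken (reactants):
    C–H: 4 × 407 = 1628
    C=C: 1 × 594 = 594
    Cl–Cl: 1 × 234 = 234
    Σ(broken) = 2456 kJ
  Bonds formed (products):
    C–C: 1 × 343 = 343
    C–Cl: 2 × 340 = 680
    C–H: 4 × 407 = 1628
    Σ(formed) = 2651 kJ
  ΔH_2 = 2456 − 2651 = −195 kJ
ΔH_1 − ΔH_2 = +135 kJ, so reaction 2 has the more negative ΔH; |ΔH_1 − ΔH_2| = 135 kJ.

Reaction 2, by 135 kJ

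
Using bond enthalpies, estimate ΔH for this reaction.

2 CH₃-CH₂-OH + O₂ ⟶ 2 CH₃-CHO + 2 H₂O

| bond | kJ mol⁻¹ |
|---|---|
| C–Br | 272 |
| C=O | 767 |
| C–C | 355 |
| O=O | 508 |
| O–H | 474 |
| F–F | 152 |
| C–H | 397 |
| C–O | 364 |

ΔH ≈ −452 kJ

Bonds broken (reactants):
  C–C: 2 × 355 = 710
  C–H: 10 × 397 = 3970
  C–O: 2 × 364 = 728
  O–H: 2 × 474 = 948
  O=O: 1 × 508 = 508
  Σ(broken) = 6864 kJ
Bonds formed (products):
  C–C: 2 × 355 = 710
  C–H: 8 × 397 = 3176
  C=O: 2 × 767 = 1534
  O–H: 4 × 474 = 1896
  Σ(formed) = 7316 kJ
ΔH = Σ(broken) − Σ(formed) = 6864 − 7316 = −452 kJ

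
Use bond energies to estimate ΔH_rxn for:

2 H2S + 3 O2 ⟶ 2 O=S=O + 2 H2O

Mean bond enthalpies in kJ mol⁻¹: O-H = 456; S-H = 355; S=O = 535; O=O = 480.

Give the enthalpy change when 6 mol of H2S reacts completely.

ΔH = −3312 kJ

Bonds broken (reactants):
  O=O: 3 × 480 = 1440
  S-H: 4 × 355 = 1420
  Σ(broken) = 2860 kJ
Bonds formed (products):
  O-H: 4 × 456 = 1824
  S=O: 4 × 535 = 2140
  Σ(formed) = 3964 kJ
ΔH = Σ(broken) − Σ(formed) = 2860 − 3964 = −1104 kJ
For 3× the reaction as written: 3 × (−1104) = −3312 kJ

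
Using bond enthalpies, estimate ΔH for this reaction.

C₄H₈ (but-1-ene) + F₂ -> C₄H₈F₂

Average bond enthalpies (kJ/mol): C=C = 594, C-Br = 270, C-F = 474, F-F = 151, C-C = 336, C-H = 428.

ΔH ≈ −539 kJ

Bonds broken (reactants):
  C-C: 2 × 336 = 672
  C-H: 8 × 428 = 3424
  C=C: 1 × 594 = 594
  F-F: 1 × 151 = 151
  Σ(broken) = 4841 kJ
Bonds formed (products):
  C-C: 3 × 336 = 1008
  C-F: 2 × 474 = 948
  C-H: 8 × 428 = 3424
  Σ(formed) = 5380 kJ
ΔH = Σ(broken) − Σ(formed) = 4841 − 5380 = −539 kJ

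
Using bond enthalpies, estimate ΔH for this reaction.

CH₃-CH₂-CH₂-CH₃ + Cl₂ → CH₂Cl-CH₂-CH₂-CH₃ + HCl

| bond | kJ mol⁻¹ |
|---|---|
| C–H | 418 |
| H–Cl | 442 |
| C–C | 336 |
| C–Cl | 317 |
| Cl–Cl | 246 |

ΔH ≈ −95 kJ

Bonds broken (reactants):
  C–C: 3 × 336 = 1008
  C–H: 10 × 418 = 4180
  Cl–Cl: 1 × 246 = 246
  Σ(broken) = 5434 kJ
Bonds formed (products):
  C–C: 3 × 336 = 1008
  C–Cl: 1 × 317 = 317
  C–H: 9 × 418 = 3762
  H–Cl: 1 × 442 = 442
  Σ(formed) = 5529 kJ
ΔH = Σ(broken) − Σ(formed) = 5434 − 5529 = −95 kJ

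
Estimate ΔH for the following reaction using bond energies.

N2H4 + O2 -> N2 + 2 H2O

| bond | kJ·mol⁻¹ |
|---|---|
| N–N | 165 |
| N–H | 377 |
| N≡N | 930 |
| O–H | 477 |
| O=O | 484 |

Bonds broken (reactants):
  N–H: 4 × 377 = 1508
  N–N: 1 × 165 = 165
  O=O: 1 × 484 = 484
  Σ(broken) = 2157 kJ
Bonds formed (products):
  N≡N: 1 × 930 = 930
  O–H: 4 × 477 = 1908
  Σ(formed) = 2838 kJ
ΔH = Σ(broken) − Σ(formed) = 2157 − 2838 = −681 kJ

ΔH ≈ −681 kJ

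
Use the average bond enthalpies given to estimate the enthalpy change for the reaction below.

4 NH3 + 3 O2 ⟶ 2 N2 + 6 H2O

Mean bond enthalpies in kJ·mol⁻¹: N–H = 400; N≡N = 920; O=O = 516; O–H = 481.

ΔH ≈ −1264 kJ

Bonds broken (reactants):
  N–H: 12 × 400 = 4800
  O=O: 3 × 516 = 1548
  Σ(broken) = 6348 kJ
Bonds formed (products):
  N≡N: 2 × 920 = 1840
  O–H: 12 × 481 = 5772
  Σ(formed) = 7612 kJ
ΔH = Σ(broken) − Σ(formed) = 6348 − 7612 = −1264 kJ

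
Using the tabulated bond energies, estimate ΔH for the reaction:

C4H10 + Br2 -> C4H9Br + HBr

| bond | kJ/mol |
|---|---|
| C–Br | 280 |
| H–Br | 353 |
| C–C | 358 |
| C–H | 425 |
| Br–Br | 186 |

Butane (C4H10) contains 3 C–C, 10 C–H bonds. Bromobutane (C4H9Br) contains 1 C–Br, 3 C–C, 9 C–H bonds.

Bonds broken (reactants):
  Br–Br: 1 × 186 = 186
  C–C: 3 × 358 = 1074
  C–H: 10 × 425 = 4250
  Σ(broken) = 5510 kJ
Bonds formed (products):
  C–Br: 1 × 280 = 280
  C–C: 3 × 358 = 1074
  C–H: 9 × 425 = 3825
  H–Br: 1 × 353 = 353
  Σ(formed) = 5532 kJ
ΔH = Σ(broken) − Σ(formed) = 5510 − 5532 = −22 kJ

ΔH ≈ −22 kJ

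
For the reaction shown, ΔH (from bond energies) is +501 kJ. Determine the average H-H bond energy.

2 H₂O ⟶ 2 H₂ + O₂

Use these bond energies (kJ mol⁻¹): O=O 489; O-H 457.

Let D be the H-H bond energy.
Σ(broken) = 4×457 = 1828
Σ(formed) = 2×D + 1×489 = 489 + 2D
ΔH = Σ(broken) − Σ(formed) = (1828) − (489 + 2D) = +1339 − 2D
Setting this equal to +501 kJ gives 2D = 838, so D = 419 kJ/mol.

D(H-H) ≈ 419 kJ/mol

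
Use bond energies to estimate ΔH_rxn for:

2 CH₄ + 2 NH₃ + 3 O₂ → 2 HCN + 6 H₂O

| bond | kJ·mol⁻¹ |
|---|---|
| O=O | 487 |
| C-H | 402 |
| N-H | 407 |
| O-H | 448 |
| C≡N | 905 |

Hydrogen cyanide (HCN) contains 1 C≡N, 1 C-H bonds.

Bonds broken (reactants):
  C-H: 8 × 402 = 3216
  N-H: 6 × 407 = 2442
  O=O: 3 × 487 = 1461
  Σ(broken) = 7119 kJ
Bonds formed (products):
  C≡N: 2 × 905 = 1810
  C-H: 2 × 402 = 804
  O-H: 12 × 448 = 5376
  Σ(formed) = 7990 kJ
ΔH = Σ(broken) − Σ(formed) = 7119 − 7990 = −871 kJ

ΔH ≈ −871 kJ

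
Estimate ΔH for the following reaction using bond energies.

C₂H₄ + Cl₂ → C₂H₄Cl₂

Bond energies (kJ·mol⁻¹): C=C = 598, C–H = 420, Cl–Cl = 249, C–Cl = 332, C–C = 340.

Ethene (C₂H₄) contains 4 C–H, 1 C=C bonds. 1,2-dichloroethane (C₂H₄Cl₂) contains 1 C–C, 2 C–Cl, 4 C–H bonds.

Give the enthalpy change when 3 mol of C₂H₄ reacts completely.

ΔH = −471 kJ

Bonds broken (reactants):
  C–H: 4 × 420 = 1680
  C=C: 1 × 598 = 598
  Cl–Cl: 1 × 249 = 249
  Σ(broken) = 2527 kJ
Bonds formed (products):
  C–C: 1 × 340 = 340
  C–Cl: 2 × 332 = 664
  C–H: 4 × 420 = 1680
  Σ(formed) = 2684 kJ
ΔH = Σ(broken) − Σ(formed) = 2527 − 2684 = −157 kJ
For 3× the reaction as written: 3 × (−157) = −471 kJ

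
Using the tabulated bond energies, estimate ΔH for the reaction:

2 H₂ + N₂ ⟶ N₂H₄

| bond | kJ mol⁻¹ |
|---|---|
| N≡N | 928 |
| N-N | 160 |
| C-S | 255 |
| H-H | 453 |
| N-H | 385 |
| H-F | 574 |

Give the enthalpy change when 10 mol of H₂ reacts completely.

ΔH = +670 kJ

Bonds broken (reactants):
  H-H: 2 × 453 = 906
  N≡N: 1 × 928 = 928
  Σ(broken) = 1834 kJ
Bonds formed (products):
  N-H: 4 × 385 = 1540
  N-N: 1 × 160 = 160
  Σ(formed) = 1700 kJ
ΔH = Σ(broken) − Σ(formed) = 1834 − 1700 = +134 kJ
For 5× the reaction as written: 5 × (+134) = +670 kJ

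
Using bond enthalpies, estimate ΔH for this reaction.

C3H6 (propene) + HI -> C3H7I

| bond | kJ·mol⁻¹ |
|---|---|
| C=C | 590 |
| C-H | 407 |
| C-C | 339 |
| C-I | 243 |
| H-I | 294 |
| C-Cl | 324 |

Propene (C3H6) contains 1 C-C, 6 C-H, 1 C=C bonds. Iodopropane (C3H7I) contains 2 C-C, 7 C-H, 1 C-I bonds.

Bonds broken (reactants):
  C-C: 1 × 339 = 339
  C-H: 6 × 407 = 2442
  C=C: 1 × 590 = 590
  H-I: 1 × 294 = 294
  Σ(broken) = 3665 kJ
Bonds formed (products):
  C-C: 2 × 339 = 678
  C-H: 7 × 407 = 2849
  C-I: 1 × 243 = 243
  Σ(formed) = 3770 kJ
ΔH = Σ(broken) − Σ(formed) = 3665 − 3770 = −105 kJ

ΔH ≈ −105 kJ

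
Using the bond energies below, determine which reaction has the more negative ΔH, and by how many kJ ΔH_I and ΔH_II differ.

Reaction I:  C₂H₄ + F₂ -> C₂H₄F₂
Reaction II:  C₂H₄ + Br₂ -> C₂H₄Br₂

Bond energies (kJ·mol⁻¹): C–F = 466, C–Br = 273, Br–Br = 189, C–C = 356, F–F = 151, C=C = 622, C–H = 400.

Reaction I:
  Bonds broken (reactants):
    C–H: 4 × 400 = 1600
    C=C: 1 × 622 = 622
    F–F: 1 × 151 = 151
    Σ(broken) = 2373 kJ
  Bonds formed (products):
    C–C: 1 × 356 = 356
    C–F: 2 × 466 = 932
    C–H: 4 × 400 = 1600
    Σ(formed) = 2888 kJ
  ΔH_I = 2373 − 2888 = −515 kJ
Reaction II:
  Bonds broken (reactants):
    Br–Br: 1 × 189 = 189
    C–H: 4 × 400 = 1600
    C=C: 1 × 622 = 622
    Σ(broken) = 2411 kJ
  Bonds formed (products):
    C–Br: 2 × 273 = 546
    C–C: 1 × 356 = 356
    C–H: 4 × 400 = 1600
    Σ(formed) = 2502 kJ
  ΔH_II = 2411 − 2502 = −91 kJ
ΔH_I − ΔH_II = −424 kJ, so reaction I has the more negative ΔH; |ΔH_I − ΔH_II| = 424 kJ.

Reaction I, by 424 kJ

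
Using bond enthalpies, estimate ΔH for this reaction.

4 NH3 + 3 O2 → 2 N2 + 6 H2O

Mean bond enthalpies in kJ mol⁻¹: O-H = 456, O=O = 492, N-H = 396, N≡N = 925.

ΔH ≈ −1094 kJ

Bonds broken (reactants):
  N-H: 12 × 396 = 4752
  O=O: 3 × 492 = 1476
  Σ(broken) = 6228 kJ
Bonds formed (products):
  N≡N: 2 × 925 = 1850
  O-H: 12 × 456 = 5472
  Σ(formed) = 7322 kJ
ΔH = Σ(broken) − Σ(formed) = 6228 − 7322 = −1094 kJ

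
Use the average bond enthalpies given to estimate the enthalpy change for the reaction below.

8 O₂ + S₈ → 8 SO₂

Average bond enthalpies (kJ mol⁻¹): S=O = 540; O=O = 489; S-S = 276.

Bonds broken (reactants):
  O=O: 8 × 489 = 3912
  S-S: 8 × 276 = 2208
  Σ(broken) = 6120 kJ
Bonds formed (products):
  S=O: 16 × 540 = 8640
  Σ(formed) = 8640 kJ
ΔH = Σ(broken) − Σ(formed) = 6120 − 8640 = −2520 kJ

ΔH ≈ −2520 kJ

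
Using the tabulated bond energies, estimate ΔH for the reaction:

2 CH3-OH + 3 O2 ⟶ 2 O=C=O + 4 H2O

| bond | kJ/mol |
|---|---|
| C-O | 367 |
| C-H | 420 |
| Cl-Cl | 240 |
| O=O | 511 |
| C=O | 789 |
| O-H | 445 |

ΔH ≈ −1039 kJ

Bonds broken (reactants):
  C-H: 6 × 420 = 2520
  C-O: 2 × 367 = 734
  O-H: 2 × 445 = 890
  O=O: 3 × 511 = 1533
  Σ(broken) = 5677 kJ
Bonds formed (products):
  C=O: 4 × 789 = 3156
  O-H: 8 × 445 = 3560
  Σ(formed) = 6716 kJ
ΔH = Σ(broken) − Σ(formed) = 5677 − 6716 = −1039 kJ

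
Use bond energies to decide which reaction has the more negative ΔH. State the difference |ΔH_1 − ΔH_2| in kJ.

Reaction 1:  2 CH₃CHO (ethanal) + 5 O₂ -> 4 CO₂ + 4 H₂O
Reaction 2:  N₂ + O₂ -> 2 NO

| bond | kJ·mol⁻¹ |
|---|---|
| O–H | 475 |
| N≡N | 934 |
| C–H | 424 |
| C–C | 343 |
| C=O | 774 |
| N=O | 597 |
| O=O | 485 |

Reaction 1, by 2166 kJ

Reaction 1:
  Bonds broken (reactants):
    C–C: 2 × 343 = 686
    C–H: 8 × 424 = 3392
    C=O: 2 × 774 = 1548
    O=O: 5 × 485 = 2425
    Σ(broken) = 8051 kJ
  Bonds formed (products):
    C=O: 8 × 774 = 6192
    O–H: 8 × 475 = 3800
    Σ(formed) = 9992 kJ
  ΔH_1 = 8051 − 9992 = −1941 kJ
Reaction 2:
  Bonds broken (reactants):
    N≡N: 1 × 934 = 934
    O=O: 1 × 485 = 485
    Σ(broken) = 1419 kJ
  Bonds formed (products):
    N=O: 2 × 597 = 1194
    Σ(formed) = 1194 kJ
  ΔH_2 = 1419 − 1194 = +225 kJ
ΔH_1 − ΔH_2 = −2166 kJ, so reaction 1 has the more negative ΔH; |ΔH_1 − ΔH_2| = 2166 kJ.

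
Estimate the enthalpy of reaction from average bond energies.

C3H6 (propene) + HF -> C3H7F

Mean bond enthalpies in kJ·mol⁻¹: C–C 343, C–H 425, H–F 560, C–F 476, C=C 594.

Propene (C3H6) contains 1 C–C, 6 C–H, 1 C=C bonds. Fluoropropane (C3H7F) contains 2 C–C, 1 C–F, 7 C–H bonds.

Bonds broken (reactants):
  C–C: 1 × 343 = 343
  C–H: 6 × 425 = 2550
  C=C: 1 × 594 = 594
  H–F: 1 × 560 = 560
  Σ(broken) = 4047 kJ
Bonds formed (products):
  C–C: 2 × 343 = 686
  C–F: 1 × 476 = 476
  C–H: 7 × 425 = 2975
  Σ(formed) = 4137 kJ
ΔH = Σ(broken) − Σ(formed) = 4047 − 4137 = −90 kJ

ΔH ≈ −90 kJ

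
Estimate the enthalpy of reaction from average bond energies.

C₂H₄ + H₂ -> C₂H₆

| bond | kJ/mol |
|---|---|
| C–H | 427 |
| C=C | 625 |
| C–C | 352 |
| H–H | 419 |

Bonds broken (reactants):
  C–H: 4 × 427 = 1708
  C=C: 1 × 625 = 625
  H–H: 1 × 419 = 419
  Σ(broken) = 2752 kJ
Bonds formed (products):
  C–C: 1 × 352 = 352
  C–H: 6 × 427 = 2562
  Σ(formed) = 2914 kJ
ΔH = Σ(broken) − Σ(formed) = 2752 − 2914 = −162 kJ

ΔH ≈ −162 kJ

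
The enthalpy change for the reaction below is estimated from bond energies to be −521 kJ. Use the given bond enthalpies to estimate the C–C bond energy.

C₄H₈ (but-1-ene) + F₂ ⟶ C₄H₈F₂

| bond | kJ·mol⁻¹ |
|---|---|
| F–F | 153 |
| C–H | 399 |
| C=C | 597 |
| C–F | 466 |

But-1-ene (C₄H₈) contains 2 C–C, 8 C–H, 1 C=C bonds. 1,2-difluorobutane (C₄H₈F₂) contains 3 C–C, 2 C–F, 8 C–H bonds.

D(C–C) ≈ 339 kJ/mol

Let D be the C–C bond energy.
Σ(broken) = 2×D + 8×399 + 1×597 + 1×153 = 3942 + 2D
Σ(formed) = 3×D + 2×466 + 8×399 = 4124 + 3D
ΔH = Σ(broken) − Σ(formed) = (3942 + 2D) − (4124 + 3D) = −182 − D
Setting this equal to −521 kJ gives D = 339 kJ/mol.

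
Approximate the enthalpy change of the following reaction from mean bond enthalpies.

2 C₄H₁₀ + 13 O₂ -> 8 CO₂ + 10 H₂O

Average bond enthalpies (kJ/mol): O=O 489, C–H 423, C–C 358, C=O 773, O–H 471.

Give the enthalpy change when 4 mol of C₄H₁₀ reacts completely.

Bonds broken (reactants):
  C–C: 6 × 358 = 2148
  C–H: 20 × 423 = 8460
  O=O: 13 × 489 = 6357
  Σ(broken) = 16965 kJ
Bonds formed (products):
  C=O: 16 × 773 = 12368
  O–H: 20 × 471 = 9420
  Σ(formed) = 21788 kJ
ΔH = Σ(broken) − Σ(formed) = 16965 − 21788 = −4823 kJ
For 2× the reaction as written: 2 × (−4823) = −9646 kJ

ΔH = −9646 kJ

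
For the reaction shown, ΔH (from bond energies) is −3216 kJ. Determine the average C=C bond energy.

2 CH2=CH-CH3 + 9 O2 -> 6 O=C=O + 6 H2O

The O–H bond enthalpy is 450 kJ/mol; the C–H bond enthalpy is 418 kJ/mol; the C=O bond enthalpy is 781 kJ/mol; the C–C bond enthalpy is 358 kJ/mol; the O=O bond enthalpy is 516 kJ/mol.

Let D be the C=C bond energy.
Σ(broken) = 2×358 + 12×418 + 2×D + 9×516 = 10376 + 2D
Σ(formed) = 12×781 + 12×450 = 14772
ΔH = Σ(broken) − Σ(formed) = (10376 + 2D) − (14772) = −4396 + 2D
Setting this equal to −3216 kJ gives 2D = 1180, so D = 590 kJ/mol.

D(C=C) ≈ 590 kJ/mol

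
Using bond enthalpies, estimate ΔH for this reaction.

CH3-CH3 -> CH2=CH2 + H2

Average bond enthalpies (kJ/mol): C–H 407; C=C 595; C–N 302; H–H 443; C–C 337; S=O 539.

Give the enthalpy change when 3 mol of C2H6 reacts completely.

ΔH = +339 kJ

Bonds broken (reactants):
  C–C: 1 × 337 = 337
  C–H: 6 × 407 = 2442
  Σ(broken) = 2779 kJ
Bonds formed (products):
  C–H: 4 × 407 = 1628
  C=C: 1 × 595 = 595
  H–H: 1 × 443 = 443
  Σ(formed) = 2666 kJ
ΔH = Σ(broken) − Σ(formed) = 2779 − 2666 = +113 kJ
For 3× the reaction as written: 3 × (+113) = +339 kJ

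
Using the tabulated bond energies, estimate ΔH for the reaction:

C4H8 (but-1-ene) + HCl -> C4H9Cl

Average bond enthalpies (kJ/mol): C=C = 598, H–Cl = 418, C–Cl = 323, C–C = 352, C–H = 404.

ΔH ≈ −63 kJ

Bonds broken (reactants):
  C–C: 2 × 352 = 704
  C–H: 8 × 404 = 3232
  C=C: 1 × 598 = 598
  H–Cl: 1 × 418 = 418
  Σ(broken) = 4952 kJ
Bonds formed (products):
  C–C: 3 × 352 = 1056
  C–Cl: 1 × 323 = 323
  C–H: 9 × 404 = 3636
  Σ(formed) = 5015 kJ
ΔH = Σ(broken) − Σ(formed) = 4952 − 5015 = −63 kJ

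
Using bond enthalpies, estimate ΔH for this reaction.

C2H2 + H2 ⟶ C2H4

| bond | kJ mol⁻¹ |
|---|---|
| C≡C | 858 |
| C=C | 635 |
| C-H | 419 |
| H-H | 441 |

ΔH ≈ −174 kJ

Bonds broken (reactants):
  C≡C: 1 × 858 = 858
  C-H: 2 × 419 = 838
  H-H: 1 × 441 = 441
  Σ(broken) = 2137 kJ
Bonds formed (products):
  C-H: 4 × 419 = 1676
  C=C: 1 × 635 = 635
  Σ(formed) = 2311 kJ
ΔH = Σ(broken) − Σ(formed) = 2137 − 2311 = −174 kJ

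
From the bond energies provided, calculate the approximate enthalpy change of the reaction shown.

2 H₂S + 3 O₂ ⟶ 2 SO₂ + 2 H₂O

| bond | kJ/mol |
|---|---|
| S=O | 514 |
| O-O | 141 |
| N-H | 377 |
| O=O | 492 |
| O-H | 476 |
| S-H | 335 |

ΔH ≈ −1144 kJ

Bonds broken (reactants):
  O=O: 3 × 492 = 1476
  S-H: 4 × 335 = 1340
  Σ(broken) = 2816 kJ
Bonds formed (products):
  O-H: 4 × 476 = 1904
  S=O: 4 × 514 = 2056
  Σ(formed) = 3960 kJ
ΔH = Σ(broken) − Σ(formed) = 2816 − 3960 = −1144 kJ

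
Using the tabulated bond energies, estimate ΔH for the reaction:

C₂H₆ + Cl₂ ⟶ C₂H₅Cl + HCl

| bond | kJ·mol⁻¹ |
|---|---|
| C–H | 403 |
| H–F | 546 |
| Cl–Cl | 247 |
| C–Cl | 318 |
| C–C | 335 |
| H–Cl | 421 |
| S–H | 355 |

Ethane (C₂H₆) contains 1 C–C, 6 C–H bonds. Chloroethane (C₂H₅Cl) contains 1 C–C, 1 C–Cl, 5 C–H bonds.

ΔH ≈ −89 kJ

Bonds broken (reactants):
  C–C: 1 × 335 = 335
  C–H: 6 × 403 = 2418
  Cl–Cl: 1 × 247 = 247
  Σ(broken) = 3000 kJ
Bonds formed (products):
  C–C: 1 × 335 = 335
  C–Cl: 1 × 318 = 318
  C–H: 5 × 403 = 2015
  H–Cl: 1 × 421 = 421
  Σ(formed) = 3089 kJ
ΔH = Σ(broken) − Σ(formed) = 3000 − 3089 = −89 kJ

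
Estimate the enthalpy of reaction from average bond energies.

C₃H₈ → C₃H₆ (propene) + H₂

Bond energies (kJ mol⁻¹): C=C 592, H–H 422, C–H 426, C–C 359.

Bonds broken (reactants):
  C–C: 2 × 359 = 718
  C–H: 8 × 426 = 3408
  Σ(broken) = 4126 kJ
Bonds formed (products):
  C–C: 1 × 359 = 359
  C–H: 6 × 426 = 2556
  C=C: 1 × 592 = 592
  H–H: 1 × 422 = 422
  Σ(formed) = 3929 kJ
ΔH = Σ(broken) − Σ(formed) = 4126 − 3929 = +197 kJ

ΔH ≈ +197 kJ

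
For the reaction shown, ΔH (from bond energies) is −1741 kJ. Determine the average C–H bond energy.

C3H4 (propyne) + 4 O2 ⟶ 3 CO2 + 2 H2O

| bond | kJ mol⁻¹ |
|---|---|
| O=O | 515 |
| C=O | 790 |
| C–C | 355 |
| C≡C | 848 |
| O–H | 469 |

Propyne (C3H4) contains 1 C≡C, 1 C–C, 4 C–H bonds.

D(C–H) ≈ 403 kJ/mol

Let D be the C–H bond energy.
Σ(broken) = 1×848 + 1×355 + 4×D + 4×515 = 3263 + 4D
Σ(formed) = 6×790 + 4×469 = 6616
ΔH = Σ(broken) − Σ(formed) = (3263 + 4D) − (6616) = −3353 + 4D
Setting this equal to −1741 kJ gives 4D = 1612, so D = 403 kJ/mol.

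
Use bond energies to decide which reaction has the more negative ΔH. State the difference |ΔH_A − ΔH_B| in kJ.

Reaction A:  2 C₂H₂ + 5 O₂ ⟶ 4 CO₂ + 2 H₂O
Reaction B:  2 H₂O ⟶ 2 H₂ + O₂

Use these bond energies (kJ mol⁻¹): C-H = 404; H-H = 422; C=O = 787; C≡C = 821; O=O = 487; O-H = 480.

Reaction A, by 3112 kJ

Reaction A:
  Bonds broken (reactants):
    C≡C: 2 × 821 = 1642
    C-H: 4 × 404 = 1616
    O=O: 5 × 487 = 2435
    Σ(broken) = 5693 kJ
  Bonds formed (products):
    C=O: 8 × 787 = 6296
    O-H: 4 × 480 = 1920
    Σ(formed) = 8216 kJ
  ΔH_A = 5693 − 8216 = −2523 kJ
Reaction B:
  Bonds broken (reactants):
    O-H: 4 × 480 = 1920
    Σ(broken) = 1920 kJ
  Bonds formed (products):
    H-H: 2 × 422 = 844
    O=O: 1 × 487 = 487
    Σ(formed) = 1331 kJ
  ΔH_B = 1920 − 1331 = +589 kJ
ΔH_A − ΔH_B = −3112 kJ, so reaction A has the more negative ΔH; |ΔH_A − ΔH_B| = 3112 kJ.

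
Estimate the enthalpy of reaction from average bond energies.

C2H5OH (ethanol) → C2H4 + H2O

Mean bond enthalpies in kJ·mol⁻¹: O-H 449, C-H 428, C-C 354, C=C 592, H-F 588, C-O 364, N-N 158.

ΔH ≈ +105 kJ

Bonds broken (reactants):
  C-C: 1 × 354 = 354
  C-H: 5 × 428 = 2140
  C-O: 1 × 364 = 364
  O-H: 1 × 449 = 449
  Σ(broken) = 3307 kJ
Bonds formed (products):
  C-H: 4 × 428 = 1712
  C=C: 1 × 592 = 592
  O-H: 2 × 449 = 898
  Σ(formed) = 3202 kJ
ΔH = Σ(broken) − Σ(formed) = 3307 − 3202 = +105 kJ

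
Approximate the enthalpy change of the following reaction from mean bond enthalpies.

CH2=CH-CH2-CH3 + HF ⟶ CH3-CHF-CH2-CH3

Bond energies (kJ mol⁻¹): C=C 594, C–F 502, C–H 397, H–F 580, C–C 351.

ΔH ≈ −76 kJ

Bonds broken (reactants):
  C–C: 2 × 351 = 702
  C–H: 8 × 397 = 3176
  C=C: 1 × 594 = 594
  H–F: 1 × 580 = 580
  Σ(broken) = 5052 kJ
Bonds formed (products):
  C–C: 3 × 351 = 1053
  C–F: 1 × 502 = 502
  C–H: 9 × 397 = 3573
  Σ(formed) = 5128 kJ
ΔH = Σ(broken) − Σ(formed) = 5052 − 5128 = −76 kJ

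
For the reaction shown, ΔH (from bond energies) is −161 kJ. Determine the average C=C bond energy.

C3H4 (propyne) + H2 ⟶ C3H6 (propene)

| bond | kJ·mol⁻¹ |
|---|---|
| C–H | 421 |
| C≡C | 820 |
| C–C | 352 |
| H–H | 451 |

D(C=C) ≈ 590 kJ/mol

Let D be the C=C bond energy.
Σ(broken) = 1×820 + 1×352 + 4×421 + 1×451 = 3307
Σ(formed) = 1×352 + 6×421 + 1×D = 2878 + D
ΔH = Σ(broken) − Σ(formed) = (3307) − (2878 + D) = +429 − D
Setting this equal to −161 kJ gives D = 590 kJ/mol.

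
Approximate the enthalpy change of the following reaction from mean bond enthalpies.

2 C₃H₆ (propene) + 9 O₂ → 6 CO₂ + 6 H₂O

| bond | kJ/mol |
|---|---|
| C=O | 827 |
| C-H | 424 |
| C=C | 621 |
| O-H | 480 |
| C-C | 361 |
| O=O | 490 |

Bonds broken (reactants):
  C-C: 2 × 361 = 722
  C-H: 12 × 424 = 5088
  C=C: 2 × 621 = 1242
  O=O: 9 × 490 = 4410
  Σ(broken) = 11462 kJ
Bonds formed (products):
  C=O: 12 × 827 = 9924
  O-H: 12 × 480 = 5760
  Σ(formed) = 15684 kJ
ΔH = Σ(broken) − Σ(formed) = 11462 − 15684 = −4222 kJ

ΔH ≈ −4222 kJ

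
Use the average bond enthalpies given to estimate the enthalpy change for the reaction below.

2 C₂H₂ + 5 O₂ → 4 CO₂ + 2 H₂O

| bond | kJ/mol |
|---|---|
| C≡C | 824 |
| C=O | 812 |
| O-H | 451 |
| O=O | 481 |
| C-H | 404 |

Bonds broken (reactants):
  C≡C: 2 × 824 = 1648
  C-H: 4 × 404 = 1616
  O=O: 5 × 481 = 2405
  Σ(broken) = 5669 kJ
Bonds formed (products):
  C=O: 8 × 812 = 6496
  O-H: 4 × 451 = 1804
  Σ(formed) = 8300 kJ
ΔH = Σ(broken) − Σ(formed) = 5669 − 8300 = −2631 kJ

ΔH ≈ −2631 kJ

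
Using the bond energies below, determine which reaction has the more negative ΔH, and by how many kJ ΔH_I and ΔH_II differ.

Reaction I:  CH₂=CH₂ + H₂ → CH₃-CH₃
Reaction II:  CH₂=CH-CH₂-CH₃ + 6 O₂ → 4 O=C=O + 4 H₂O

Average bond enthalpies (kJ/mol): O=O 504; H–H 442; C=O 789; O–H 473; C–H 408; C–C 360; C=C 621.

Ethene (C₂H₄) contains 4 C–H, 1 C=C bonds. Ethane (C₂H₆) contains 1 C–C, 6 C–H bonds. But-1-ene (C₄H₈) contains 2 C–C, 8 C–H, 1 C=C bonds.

Reaction II, by 2354 kJ

Reaction I:
  Bonds broken (reactants):
    C–H: 4 × 408 = 1632
    C=C: 1 × 621 = 621
    H–H: 1 × 442 = 442
    Σ(broken) = 2695 kJ
  Bonds formed (products):
    C–C: 1 × 360 = 360
    C–H: 6 × 408 = 2448
    Σ(formed) = 2808 kJ
  ΔH_I = 2695 − 2808 = −113 kJ
Reaction II:
  Bonds broken (reactants):
    C–C: 2 × 360 = 720
    C–H: 8 × 408 = 3264
    C=C: 1 × 621 = 621
    O=O: 6 × 504 = 3024
    Σ(broken) = 7629 kJ
  Bonds formed (products):
    C=O: 8 × 789 = 6312
    O–H: 8 × 473 = 3784
    Σ(formed) = 10096 kJ
  ΔH_II = 7629 − 10096 = −2467 kJ
ΔH_I − ΔH_II = +2354 kJ, so reaction II has the more negative ΔH; |ΔH_I − ΔH_II| = 2354 kJ.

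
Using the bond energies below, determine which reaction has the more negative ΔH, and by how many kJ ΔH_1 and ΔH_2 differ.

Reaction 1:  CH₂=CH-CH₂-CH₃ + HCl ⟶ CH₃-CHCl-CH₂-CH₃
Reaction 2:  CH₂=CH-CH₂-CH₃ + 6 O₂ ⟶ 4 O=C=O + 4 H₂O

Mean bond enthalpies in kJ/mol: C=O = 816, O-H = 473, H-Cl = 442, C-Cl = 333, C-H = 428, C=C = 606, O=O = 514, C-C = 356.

Reaction 2, by 2417 kJ

Reaction 1:
  Bonds broken (reactants):
    C-C: 2 × 356 = 712
    C-H: 8 × 428 = 3424
    C=C: 1 × 606 = 606
    H-Cl: 1 × 442 = 442
    Σ(broken) = 5184 kJ
  Bonds formed (products):
    C-C: 3 × 356 = 1068
    C-Cl: 1 × 333 = 333
    C-H: 9 × 428 = 3852
    Σ(formed) = 5253 kJ
  ΔH_1 = 5184 − 5253 = −69 kJ
Reaction 2:
  Bonds broken (reactants):
    C-C: 2 × 356 = 712
    C-H: 8 × 428 = 3424
    C=C: 1 × 606 = 606
    O=O: 6 × 514 = 3084
    Σ(broken) = 7826 kJ
  Bonds formed (products):
    C=O: 8 × 816 = 6528
    O-H: 8 × 473 = 3784
    Σ(formed) = 10312 kJ
  ΔH_2 = 7826 − 10312 = −2486 kJ
ΔH_1 − ΔH_2 = +2417 kJ, so reaction 2 has the more negative ΔH; |ΔH_1 − ΔH_2| = 2417 kJ.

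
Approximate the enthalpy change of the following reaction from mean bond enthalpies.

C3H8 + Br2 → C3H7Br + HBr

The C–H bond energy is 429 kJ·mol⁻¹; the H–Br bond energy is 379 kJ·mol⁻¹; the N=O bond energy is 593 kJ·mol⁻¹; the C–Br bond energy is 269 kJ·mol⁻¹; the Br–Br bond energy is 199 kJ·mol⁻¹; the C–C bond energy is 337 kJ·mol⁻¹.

ΔH ≈ −20 kJ

Bonds broken (reactants):
  Br–Br: 1 × 199 = 199
  C–C: 2 × 337 = 674
  C–H: 8 × 429 = 3432
  Σ(broken) = 4305 kJ
Bonds formed (products):
  C–Br: 1 × 269 = 269
  C–C: 2 × 337 = 674
  C–H: 7 × 429 = 3003
  H–Br: 1 × 379 = 379
  Σ(formed) = 4325 kJ
ΔH = Σ(broken) − Σ(formed) = 4305 − 4325 = −20 kJ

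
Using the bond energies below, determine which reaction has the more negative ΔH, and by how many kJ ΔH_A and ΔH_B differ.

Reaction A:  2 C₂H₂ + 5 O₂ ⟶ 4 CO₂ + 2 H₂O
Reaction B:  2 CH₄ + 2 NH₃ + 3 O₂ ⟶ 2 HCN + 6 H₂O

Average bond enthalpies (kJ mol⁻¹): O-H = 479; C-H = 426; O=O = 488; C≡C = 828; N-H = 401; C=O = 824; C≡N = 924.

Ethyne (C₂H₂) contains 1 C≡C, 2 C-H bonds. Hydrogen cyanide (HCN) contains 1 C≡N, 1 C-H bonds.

Reaction A:
  Bonds broken (reactants):
    C≡C: 2 × 828 = 1656
    C-H: 4 × 426 = 1704
    O=O: 5 × 488 = 2440
    Σ(broken) = 5800 kJ
  Bonds formed (products):
    C=O: 8 × 824 = 6592
    O-H: 4 × 479 = 1916
    Σ(formed) = 8508 kJ
  ΔH_A = 5800 − 8508 = −2708 kJ
Reaction B:
  Bonds broken (reactants):
    C-H: 8 × 426 = 3408
    N-H: 6 × 401 = 2406
    O=O: 3 × 488 = 1464
    Σ(broken) = 7278 kJ
  Bonds formed (products):
    C≡N: 2 × 924 = 1848
    C-H: 2 × 426 = 852
    O-H: 12 × 479 = 5748
    Σ(formed) = 8448 kJ
  ΔH_B = 7278 − 8448 = −1170 kJ
ΔH_A − ΔH_B = −1538 kJ, so reaction A has the more negative ΔH; |ΔH_A − ΔH_B| = 1538 kJ.

Reaction A, by 1538 kJ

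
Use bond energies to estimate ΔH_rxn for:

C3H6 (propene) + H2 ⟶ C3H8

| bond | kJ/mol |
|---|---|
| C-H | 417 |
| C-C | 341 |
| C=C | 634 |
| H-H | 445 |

Bonds broken (reactants):
  C-C: 1 × 341 = 341
  C-H: 6 × 417 = 2502
  C=C: 1 × 634 = 634
  H-H: 1 × 445 = 445
  Σ(broken) = 3922 kJ
Bonds formed (products):
  C-C: 2 × 341 = 682
  C-H: 8 × 417 = 3336
  Σ(formed) = 4018 kJ
ΔH = Σ(broken) − Σ(formed) = 3922 − 4018 = −96 kJ

ΔH ≈ −96 kJ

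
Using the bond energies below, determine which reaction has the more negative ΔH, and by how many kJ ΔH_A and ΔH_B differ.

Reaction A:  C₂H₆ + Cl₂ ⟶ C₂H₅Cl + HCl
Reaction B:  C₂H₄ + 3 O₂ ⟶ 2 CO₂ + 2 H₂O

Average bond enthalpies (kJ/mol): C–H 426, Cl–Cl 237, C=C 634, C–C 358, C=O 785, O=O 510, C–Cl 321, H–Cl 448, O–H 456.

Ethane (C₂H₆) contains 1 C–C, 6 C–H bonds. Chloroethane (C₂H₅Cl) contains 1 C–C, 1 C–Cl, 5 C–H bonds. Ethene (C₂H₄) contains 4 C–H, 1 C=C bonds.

Reaction B, by 990 kJ

Reaction A:
  Bonds broken (reactants):
    C–C: 1 × 358 = 358
    C–H: 6 × 426 = 2556
    Cl–Cl: 1 × 237 = 237
    Σ(broken) = 3151 kJ
  Bonds formed (products):
    C–C: 1 × 358 = 358
    C–Cl: 1 × 321 = 321
    C–H: 5 × 426 = 2130
    H–Cl: 1 × 448 = 448
    Σ(formed) = 3257 kJ
  ΔH_A = 3151 − 3257 = −106 kJ
Reaction B:
  Bonds broken (reactants):
    C–H: 4 × 426 = 1704
    C=C: 1 × 634 = 634
    O=O: 3 × 510 = 1530
    Σ(broken) = 3868 kJ
  Bonds formed (products):
    C=O: 4 × 785 = 3140
    O–H: 4 × 456 = 1824
    Σ(formed) = 4964 kJ
  ΔH_B = 3868 − 4964 = −1096 kJ
ΔH_A − ΔH_B = +990 kJ, so reaction B has the more negative ΔH; |ΔH_A − ΔH_B| = 990 kJ.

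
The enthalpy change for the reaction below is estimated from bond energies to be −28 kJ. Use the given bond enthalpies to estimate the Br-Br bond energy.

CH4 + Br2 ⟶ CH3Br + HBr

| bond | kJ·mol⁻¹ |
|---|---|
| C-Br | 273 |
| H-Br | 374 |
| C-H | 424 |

Let D be the Br-Br bond energy.
Σ(broken) = 1×D + 4×424 = 1696 + D
Σ(formed) = 1×273 + 3×424 + 1×374 = 1919
ΔH = Σ(broken) − Σ(formed) = (1696 + D) − (1919) = −223 + D
Setting this equal to −28 kJ gives D = 195 kJ/mol.

D(Br-Br) ≈ 195 kJ/mol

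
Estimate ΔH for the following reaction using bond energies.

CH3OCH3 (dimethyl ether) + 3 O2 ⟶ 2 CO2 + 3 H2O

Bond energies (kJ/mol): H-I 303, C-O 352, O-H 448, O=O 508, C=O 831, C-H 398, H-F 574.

ΔH ≈ −1396 kJ

Bonds broken (reactants):
  C-H: 6 × 398 = 2388
  C-O: 2 × 352 = 704
  O=O: 3 × 508 = 1524
  Σ(broken) = 4616 kJ
Bonds formed (products):
  C=O: 4 × 831 = 3324
  O-H: 6 × 448 = 2688
  Σ(formed) = 6012 kJ
ΔH = Σ(broken) − Σ(formed) = 4616 − 6012 = −1396 kJ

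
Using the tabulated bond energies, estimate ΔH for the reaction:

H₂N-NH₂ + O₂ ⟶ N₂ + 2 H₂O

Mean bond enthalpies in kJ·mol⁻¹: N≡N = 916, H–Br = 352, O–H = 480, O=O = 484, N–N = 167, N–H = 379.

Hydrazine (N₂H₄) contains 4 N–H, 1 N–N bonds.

ΔH ≈ −669 kJ

Bonds broken (reactants):
  N–H: 4 × 379 = 1516
  N–N: 1 × 167 = 167
  O=O: 1 × 484 = 484
  Σ(broken) = 2167 kJ
Bonds formed (products):
  N≡N: 1 × 916 = 916
  O–H: 4 × 480 = 1920
  Σ(formed) = 2836 kJ
ΔH = Σ(broken) − Σ(formed) = 2167 − 2836 = −669 kJ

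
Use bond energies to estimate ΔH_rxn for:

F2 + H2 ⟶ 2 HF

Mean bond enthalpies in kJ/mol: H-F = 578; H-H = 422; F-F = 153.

Bonds broken (reactants):
  F-F: 1 × 153 = 153
  H-H: 1 × 422 = 422
  Σ(broken) = 575 kJ
Bonds formed (products):
  H-F: 2 × 578 = 1156
  Σ(formed) = 1156 kJ
ΔH = Σ(broken) − Σ(formed) = 575 − 1156 = −581 kJ

ΔH ≈ −581 kJ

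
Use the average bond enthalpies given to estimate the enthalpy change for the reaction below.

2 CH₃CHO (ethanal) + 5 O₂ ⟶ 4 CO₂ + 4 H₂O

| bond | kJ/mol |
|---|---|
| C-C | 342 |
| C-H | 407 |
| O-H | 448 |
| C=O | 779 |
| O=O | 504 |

ΔH ≈ −1798 kJ

Bonds broken (reactants):
  C-C: 2 × 342 = 684
  C-H: 8 × 407 = 3256
  C=O: 2 × 779 = 1558
  O=O: 5 × 504 = 2520
  Σ(broken) = 8018 kJ
Bonds formed (products):
  C=O: 8 × 779 = 6232
  O-H: 8 × 448 = 3584
  Σ(formed) = 9816 kJ
ΔH = Σ(broken) − Σ(formed) = 8018 − 9816 = −1798 kJ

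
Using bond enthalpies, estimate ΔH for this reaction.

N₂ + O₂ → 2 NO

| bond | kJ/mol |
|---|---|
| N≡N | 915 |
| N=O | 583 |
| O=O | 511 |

ΔH ≈ +260 kJ

Bonds broken (reactants):
  N≡N: 1 × 915 = 915
  O=O: 1 × 511 = 511
  Σ(broken) = 1426 kJ
Bonds formed (products):
  N=O: 2 × 583 = 1166
  Σ(formed) = 1166 kJ
ΔH = Σ(broken) − Σ(formed) = 1426 − 1166 = +260 kJ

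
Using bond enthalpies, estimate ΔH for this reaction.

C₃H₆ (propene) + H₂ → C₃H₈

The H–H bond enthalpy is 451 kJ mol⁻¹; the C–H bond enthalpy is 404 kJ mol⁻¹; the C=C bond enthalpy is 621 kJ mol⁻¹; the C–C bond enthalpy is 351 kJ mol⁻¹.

Bonds broken (reactants):
  C–C: 1 × 351 = 351
  C–H: 6 × 404 = 2424
  C=C: 1 × 621 = 621
  H–H: 1 × 451 = 451
  Σ(broken) = 3847 kJ
Bonds formed (products):
  C–C: 2 × 351 = 702
  C–H: 8 × 404 = 3232
  Σ(formed) = 3934 kJ
ΔH = Σ(broken) − Σ(formed) = 3847 − 3934 = −87 kJ

ΔH ≈ −87 kJ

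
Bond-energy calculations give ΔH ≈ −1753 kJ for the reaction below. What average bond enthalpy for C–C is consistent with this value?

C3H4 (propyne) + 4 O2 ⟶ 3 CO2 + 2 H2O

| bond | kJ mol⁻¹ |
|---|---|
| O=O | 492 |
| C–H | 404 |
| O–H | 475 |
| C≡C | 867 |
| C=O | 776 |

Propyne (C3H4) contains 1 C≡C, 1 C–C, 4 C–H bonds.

Let D be the C–C bond energy.
Σ(broken) = 1×867 + 1×D + 4×404 + 4×492 = 4451 + D
Σ(formed) = 6×776 + 4×475 = 6556
ΔH = Σ(broken) − Σ(formed) = (4451 + D) − (6556) = −2105 + D
Setting this equal to −1753 kJ gives D = 352 kJ/mol.

D(C–C) ≈ 352 kJ/mol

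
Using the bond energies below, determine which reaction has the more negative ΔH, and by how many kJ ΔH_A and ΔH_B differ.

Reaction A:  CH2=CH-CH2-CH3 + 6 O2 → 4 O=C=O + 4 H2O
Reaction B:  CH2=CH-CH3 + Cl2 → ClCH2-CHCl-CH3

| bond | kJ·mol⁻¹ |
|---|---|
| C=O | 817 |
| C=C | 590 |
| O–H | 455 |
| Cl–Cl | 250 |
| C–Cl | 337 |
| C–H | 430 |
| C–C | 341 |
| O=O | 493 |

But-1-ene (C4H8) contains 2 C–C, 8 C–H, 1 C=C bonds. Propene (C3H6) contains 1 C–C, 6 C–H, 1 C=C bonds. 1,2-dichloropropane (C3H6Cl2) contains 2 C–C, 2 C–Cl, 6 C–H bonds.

Reaction A:
  Bonds broken (reactants):
    C–C: 2 × 341 = 682
    C–H: 8 × 430 = 3440
    C=C: 1 × 590 = 590
    O=O: 6 × 493 = 2958
    Σ(broken) = 7670 kJ
  Bonds formed (products):
    C=O: 8 × 817 = 6536
    O–H: 8 × 455 = 3640
    Σ(formed) = 10176 kJ
  ΔH_A = 7670 − 10176 = −2506 kJ
Reaction B:
  Bonds broken (reactants):
    C–C: 1 × 341 = 341
    C–H: 6 × 430 = 2580
    C=C: 1 × 590 = 590
    Cl–Cl: 1 × 250 = 250
    Σ(broken) = 3761 kJ
  Bonds formed (products):
    C–C: 2 × 341 = 682
    C–Cl: 2 × 337 = 674
    C–H: 6 × 430 = 2580
    Σ(formed) = 3936 kJ
  ΔH_B = 3761 − 3936 = −175 kJ
ΔH_A − ΔH_B = −2331 kJ, so reaction A has the more negative ΔH; |ΔH_A − ΔH_B| = 2331 kJ.

Reaction A, by 2331 kJ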